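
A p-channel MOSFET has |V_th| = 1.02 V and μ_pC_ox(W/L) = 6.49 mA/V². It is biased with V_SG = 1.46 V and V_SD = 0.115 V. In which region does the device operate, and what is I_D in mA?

Triode; I_D = 0.285 mA

V_ov = V_SG − |V_th| = 1.46 − 1.02 = 0.44 V.
Since V_SD = 0.115 V < V_ov = 0.44 V, the device is in the triode region.
I_D = k_p [V_ov · V_SD − ½ V_SD²] = 6.49 × [0.44 × 0.115 − 0.5 × 0.115²] = 0.285 mA.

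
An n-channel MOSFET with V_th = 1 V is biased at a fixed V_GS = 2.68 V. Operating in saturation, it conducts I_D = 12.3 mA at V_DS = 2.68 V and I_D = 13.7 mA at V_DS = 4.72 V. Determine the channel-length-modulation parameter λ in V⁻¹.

λ = 0.0656 V⁻¹

With V_GS fixed, I_D ∝ (1 + λ V_DS) in saturation, so I_D2/I_D1 = (1 + λ V_DS2)/(1 + λ V_DS1).
13.7/12.3 = 1.114 = (1 + 4.72 λ)/(1 + 2.68 λ).
Solving: λ (I_D1 V_DS2 − I_D2 V_DS1) = I_D2 − I_D1, so λ = (13.7 − 12.3) / (12.3 × 4.72 − 13.7 × 2.68) = 1.4 / 21.3 = 0.0656 V⁻¹.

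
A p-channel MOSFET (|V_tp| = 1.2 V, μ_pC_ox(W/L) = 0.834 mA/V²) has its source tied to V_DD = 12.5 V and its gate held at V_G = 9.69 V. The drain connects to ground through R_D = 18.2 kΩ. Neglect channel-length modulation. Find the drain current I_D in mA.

I_D = 0.654 mA

V_SG = V_DD − V_G = 12.5 − 9.69 = 2.81 V, so V_ov = 2.81 − 1.2 = 1.61 V.
Assume saturation: I_D = ½ k_p V_ov² = 0.5 × 0.834 × 1.61² = 1.08 mA, giving V_SD = V_DD − I_D R_D = 12.5 − 1.08 × 18.2 = -7.17 V.
But -7.17 V < V_ov = 1.61 V, so the device is actually in triode.
In triode I_D = k_p[V_ov V_SD − ½ V_SD²] and I_D = (V_DD − V_SD)/R_D. Equating: 7.59 V_SD² − 25.44 V_SD + 12.5 = 0, giving V_SD = 0.598 V (the root below V_ov).
I_D = (12.5 − 0.598) / 18.2 = 0.654 mA.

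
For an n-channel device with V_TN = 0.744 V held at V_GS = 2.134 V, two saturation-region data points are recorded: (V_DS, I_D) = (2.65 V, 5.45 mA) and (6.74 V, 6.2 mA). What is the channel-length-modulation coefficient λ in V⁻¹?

With V_GS fixed, I_D ∝ (1 + λ V_DS) in saturation, so I_D2/I_D1 = (1 + λ V_DS2)/(1 + λ V_DS1).
6.2/5.45 = 1.138 = (1 + 6.74 λ)/(1 + 2.65 λ).
Solving: λ (I_D1 V_DS2 − I_D2 V_DS1) = I_D2 − I_D1, so λ = (6.2 − 5.45) / (5.45 × 6.74 − 6.2 × 2.65) = 0.75 / 20.3 = 0.0369 V⁻¹.

λ = 0.0369 V⁻¹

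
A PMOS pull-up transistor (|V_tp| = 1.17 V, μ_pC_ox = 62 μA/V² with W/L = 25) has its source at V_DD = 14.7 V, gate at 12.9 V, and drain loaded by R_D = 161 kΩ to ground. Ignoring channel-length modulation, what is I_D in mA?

I_D = 0.0907 mA

V_SG = V_DD − V_G = 14.7 − 12.9 = 1.8 V, so V_ov = 1.8 − 1.17 = 0.63 V.
k_p = μ_pC_ox · (W/L) = 1.55 mA/V².
Assume saturation: I_D = ½ k_p V_ov² = 0.5 × 1.55 × 0.63² = 0.308 mA, giving V_SD = V_DD − I_D R_D = 14.7 − 0.308 × 161 = -34.8 V.
But -34.8 V < V_ov = 0.63 V, so the device is actually in triode.
In triode I_D = k_p[V_ov V_SD − ½ V_SD²] and I_D = (V_DD − V_SD)/R_D. Equating: 125 V_SD² − 158.2 V_SD + 14.7 = 0, giving V_SD = 0.101 V (the root below V_ov).
I_D = (14.7 − 0.101) / 161 = 0.0907 mA.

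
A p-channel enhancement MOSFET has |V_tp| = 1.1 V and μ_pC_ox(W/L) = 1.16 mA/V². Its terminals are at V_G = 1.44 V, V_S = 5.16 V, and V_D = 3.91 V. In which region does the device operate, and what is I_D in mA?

V_SG = V_S − V_G = 5.16 − 1.44 = 3.72 V; V_SD = V_S − V_D = 5.16 − 3.91 = 1.25 V.
V_ov = V_SG − |V_tp| = 3.72 − 1.1 = 2.62 V.
Since V_SD = 1.25 V < V_ov = 2.62 V, the device is in the triode region.
I_D = k_p [V_ov · V_SD − ½ V_SD²] = 1.16 × [2.62 × 1.25 − 0.5 × 1.25²] = 2.89 mA.

Triode; I_D = 2.89 mA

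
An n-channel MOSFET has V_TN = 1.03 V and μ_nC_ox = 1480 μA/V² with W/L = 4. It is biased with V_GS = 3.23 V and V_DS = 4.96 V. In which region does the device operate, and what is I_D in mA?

Saturation; I_D = 14.3 mA

k_n = μ_nC_ox · (W/L) = 5.92 mA/V².
V_ov = V_GS − V_TN = 3.23 − 1.03 = 2.2 V.
Since V_DS = 4.96 V ≥ V_ov = 2.2 V, the device is in saturation.
I_D = ½ k_n V_ov² = 0.5 × 5.92 × 2.2² = 14.3 mA.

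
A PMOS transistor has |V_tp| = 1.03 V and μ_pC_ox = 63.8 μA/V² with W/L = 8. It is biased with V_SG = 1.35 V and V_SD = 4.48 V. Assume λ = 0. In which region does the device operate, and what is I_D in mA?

k_p = μ_pC_ox · (W/L) = 0.5104 mA/V².
V_ov = V_SG − |V_tp| = 1.35 − 1.03 = 0.32 V.
Since V_SD = 4.48 V ≥ V_ov = 0.32 V, the device is in saturation.
I_D = ½ k_p V_ov² = 0.5 × 0.5104 × 0.32² = 0.0261 mA.

Saturation; I_D = 0.0261 mA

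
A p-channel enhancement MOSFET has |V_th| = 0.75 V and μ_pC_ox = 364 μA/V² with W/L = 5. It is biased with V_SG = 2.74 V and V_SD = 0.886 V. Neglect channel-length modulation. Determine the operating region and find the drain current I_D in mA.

k_p = μ_pC_ox · (W/L) = 1.82 mA/V².
V_ov = V_SG − |V_th| = 2.74 − 0.75 = 1.99 V.
Since V_SD = 0.886 V < V_ov = 1.99 V, the device is in the triode region.
I_D = k_p [V_ov · V_SD − ½ V_SD²] = 1.82 × [1.99 × 0.886 − 0.5 × 0.886²] = 2.49 mA.

Triode; I_D = 2.49 mA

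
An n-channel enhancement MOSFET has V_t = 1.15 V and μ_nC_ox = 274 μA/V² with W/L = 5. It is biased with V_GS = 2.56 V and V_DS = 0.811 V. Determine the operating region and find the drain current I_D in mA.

k_n = μ_nC_ox · (W/L) = 1.37 mA/V².
V_ov = V_GS − V_t = 2.56 − 1.15 = 1.41 V.
Since V_DS = 0.811 V < V_ov = 1.41 V, the device is in the triode region.
I_D = k_n [V_ov · V_DS − ½ V_DS²] = 1.37 × [1.41 × 0.811 − 0.5 × 0.811²] = 1.12 mA.

Triode; I_D = 1.12 mA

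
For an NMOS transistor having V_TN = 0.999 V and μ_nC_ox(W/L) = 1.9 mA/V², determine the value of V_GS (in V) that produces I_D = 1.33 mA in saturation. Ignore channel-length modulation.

V_GS = 2.18 V

In saturation I_D = ½ k_n (V_GS − V_TN)², so V_GS − V_TN = √(2 I_D / k_n) = √(2 × 1.33 / 1.9) = 1.18 V.
V_GS = 0.999 + 1.18 = 2.18 V.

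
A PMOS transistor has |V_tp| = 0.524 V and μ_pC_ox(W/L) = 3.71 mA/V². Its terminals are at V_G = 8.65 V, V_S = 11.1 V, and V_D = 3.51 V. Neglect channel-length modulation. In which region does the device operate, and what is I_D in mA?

Saturation; I_D = 6.88 mA

V_SG = V_S − V_G = 11.1 − 8.65 = 2.45 V; V_SD = V_S − V_D = 11.1 − 3.51 = 7.59 V.
V_ov = V_SG − |V_tp| = 2.45 − 0.524 = 1.93 V.
Since V_SD = 7.59 V ≥ V_ov = 1.93 V, the device is in saturation.
I_D = ½ k_p V_ov² = 0.5 × 3.71 × 1.93² = 6.88 mA.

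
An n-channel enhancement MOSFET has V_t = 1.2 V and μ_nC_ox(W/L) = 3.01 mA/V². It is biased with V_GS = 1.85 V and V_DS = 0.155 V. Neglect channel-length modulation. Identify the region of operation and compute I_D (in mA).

V_ov = V_GS − V_t = 1.85 − 1.2 = 0.65 V.
Since V_DS = 0.155 V < V_ov = 0.65 V, the device is in the triode region.
I_D = k_n [V_ov · V_DS − ½ V_DS²] = 3.01 × [0.65 × 0.155 − 0.5 × 0.155²] = 0.267 mA.

Triode; I_D = 0.267 mA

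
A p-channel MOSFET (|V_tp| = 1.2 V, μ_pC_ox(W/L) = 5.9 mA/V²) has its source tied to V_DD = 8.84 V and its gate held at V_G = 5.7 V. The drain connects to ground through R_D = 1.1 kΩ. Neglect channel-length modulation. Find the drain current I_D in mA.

V_SG = V_DD − V_G = 8.84 − 5.7 = 3.14 V, so V_ov = 3.14 − 1.2 = 1.94 V.
Assume saturation: I_D = ½ k_p V_ov² = 0.5 × 5.9 × 1.94² = 11.1 mA, giving V_SD = V_DD − I_D R_D = 8.84 − 11.1 × 1.1 = -3.37 V.
But -3.37 V < V_ov = 1.94 V, so the device is actually in triode.
In triode I_D = k_p[V_ov V_SD − ½ V_SD²] and I_D = (V_DD − V_SD)/R_D. Equating: 3.25 V_SD² − 13.59 V_SD + 8.84 = 0, giving V_SD = 0.805 V (the root below V_ov).
I_D = (8.84 − 0.805) / 1.1 = 7.3 mA.

I_D = 7.30 mA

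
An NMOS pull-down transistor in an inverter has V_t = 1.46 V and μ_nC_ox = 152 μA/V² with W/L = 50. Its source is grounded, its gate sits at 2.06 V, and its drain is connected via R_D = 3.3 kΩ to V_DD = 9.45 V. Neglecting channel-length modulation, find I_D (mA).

I_D = 1.37 mA

V_GS = V_G = 2.06 V, so V_ov = 2.06 − 1.46 = 0.6 V.
k_n = μ_nC_ox · (W/L) = 7.6 mA/V².
Assume saturation: I_D = ½ k_n V_ov² = 0.5 × 7.6 × 0.6² = 1.37 mA, giving V_DS = V_DD − I_D R_D = 9.45 − 1.37 × 3.3 = 4.94 V.
V_DS = 4.94 V ≥ V_ov = 0.6 V, confirming saturation.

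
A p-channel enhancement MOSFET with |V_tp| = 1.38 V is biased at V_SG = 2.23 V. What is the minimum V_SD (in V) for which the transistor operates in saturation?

V_SD,sat = 0.850 V

The boundary between triode and saturation is V_SD = V_SG − |V_tp| = V_ov.
V_ov = 2.23 − 1.38 = 0.85 V.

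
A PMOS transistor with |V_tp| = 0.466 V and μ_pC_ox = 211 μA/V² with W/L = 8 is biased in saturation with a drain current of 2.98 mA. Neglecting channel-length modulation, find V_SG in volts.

V_SG = 2.35 V

k_p = μ_pC_ox · (W/L) = 1.688 mA/V².
In saturation I_D = ½ k_p (V_SG − |V_tp|)², so V_SG − |V_tp| = √(2 I_D / k_p) = √(2 × 2.98 / 1.688) = 1.88 V.
V_SG = 0.466 + 1.88 = 2.35 V.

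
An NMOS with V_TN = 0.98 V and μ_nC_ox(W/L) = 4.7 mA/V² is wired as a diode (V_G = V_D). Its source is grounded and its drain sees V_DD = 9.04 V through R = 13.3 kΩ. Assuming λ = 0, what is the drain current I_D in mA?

I_D = 0.569 mA

With gate tied to drain, V_GS = V_DS ≥ V_GS − V_TN, so the device is in saturation.
KCL at the drain: ½ k_n (V_GS − V_TN)² = (V_DD − V_GS)/R.
Let x = V_GS − 0.98. Then 31.3 x² + x − 8.06 = 0, giving x = 0.492 V (positive root), so V_GS = 1.47 V.
I_D = (V_DD − V_GS)/R = (9.04 − 1.47) / 13.3 = 0.569 mA.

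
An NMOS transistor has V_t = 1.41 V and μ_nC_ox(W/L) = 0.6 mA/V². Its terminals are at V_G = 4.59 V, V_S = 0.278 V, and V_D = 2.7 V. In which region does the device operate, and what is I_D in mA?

V_GS = V_G − V_S = 4.59 − 0.278 = 4.31 V; V_DS = V_D − V_S = 2.7 − 0.278 = 2.42 V.
V_ov = V_GS − V_t = 4.31 − 1.41 = 2.9 V.
Since V_DS = 2.42 V < V_ov = 2.9 V, the device is in the triode region.
I_D = k_n [V_ov · V_DS − ½ V_DS²] = 0.6 × [2.9 × 2.42 − 0.5 × 2.42²] = 2.46 mA.

Triode; I_D = 2.46 mA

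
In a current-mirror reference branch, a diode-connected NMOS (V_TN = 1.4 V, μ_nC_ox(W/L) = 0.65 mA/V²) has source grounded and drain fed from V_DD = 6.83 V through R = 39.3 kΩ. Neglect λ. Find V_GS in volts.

With gate tied to drain, V_GS = V_DS ≥ V_GS − V_TN, so the device is in saturation.
KCL at the drain: ½ k_n (V_GS − V_TN)² = (V_DD − V_GS)/R.
Let x = V_GS − 1.4. Then 12.8 x² + x − 5.43 = 0, giving x = 0.614 V (positive root), so V_GS = 2.01 V.
I_D = (V_DD − V_GS)/R = (6.83 − 2.01) / 39.3 = 0.123 mA.

V_GS = 2.01 V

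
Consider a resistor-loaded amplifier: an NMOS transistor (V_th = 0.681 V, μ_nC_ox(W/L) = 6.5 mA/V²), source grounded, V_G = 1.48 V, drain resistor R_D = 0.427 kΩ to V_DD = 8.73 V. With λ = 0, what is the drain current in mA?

I_D = 2.07 mA

V_GS = V_G = 1.48 V, so V_ov = 1.48 − 0.681 = 0.799 V.
Assume saturation: I_D = ½ k_n V_ov² = 0.5 × 6.5 × 0.799² = 2.07 mA, giving V_DS = V_DD − I_D R_D = 8.73 − 2.07 × 0.427 = 7.84 V.
V_DS = 7.84 V ≥ V_ov = 0.799 V, confirming saturation.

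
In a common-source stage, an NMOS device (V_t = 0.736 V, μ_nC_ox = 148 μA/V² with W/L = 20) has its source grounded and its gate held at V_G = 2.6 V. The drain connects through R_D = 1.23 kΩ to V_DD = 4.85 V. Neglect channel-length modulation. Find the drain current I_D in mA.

I_D = 3.33 mA

V_GS = V_G = 2.6 V, so V_ov = 2.6 − 0.736 = 1.86 V.
k_n = μ_nC_ox · (W/L) = 2.96 mA/V².
Assume saturation: I_D = ½ k_n V_ov² = 0.5 × 2.96 × 1.86² = 5.14 mA, giving V_DS = V_DD − I_D R_D = 4.85 − 5.14 × 1.23 = -1.47 V.
But -1.47 V < V_ov = 1.86 V, so the device is actually in triode.
In triode I_D = k_n[V_ov V_DS − ½ V_DS²] and I_D = (V_DD − V_DS)/R_D. Equating: 1.82 V_DS² − 7.786 V_DS + 4.85 = 0, giving V_DS = 0.757 V (the root below V_ov).
I_D = (4.85 − 0.757) / 1.23 = 3.33 mA.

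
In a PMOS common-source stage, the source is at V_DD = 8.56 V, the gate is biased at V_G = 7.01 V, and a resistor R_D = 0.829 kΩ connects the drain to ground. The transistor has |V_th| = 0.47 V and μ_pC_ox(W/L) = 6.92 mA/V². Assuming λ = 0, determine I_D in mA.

I_D = 4.04 mA

V_SG = V_DD − V_G = 8.56 − 7.01 = 1.55 V, so V_ov = 1.55 − 0.47 = 1.08 V.
Assume saturation: I_D = ½ k_p V_ov² = 0.5 × 6.92 × 1.08² = 4.04 mA, giving V_SD = V_DD − I_D R_D = 8.56 − 4.04 × 0.829 = 5.21 V.
V_SD = 5.21 V ≥ V_ov = 1.08 V, confirming saturation.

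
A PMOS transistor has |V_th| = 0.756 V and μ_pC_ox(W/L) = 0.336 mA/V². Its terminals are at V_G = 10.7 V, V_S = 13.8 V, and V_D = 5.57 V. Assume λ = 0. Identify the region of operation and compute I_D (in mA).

V_SG = V_S − V_G = 13.8 − 10.7 = 3.1 V; V_SD = V_S − V_D = 13.8 − 5.57 = 8.23 V.
V_ov = V_SG − |V_th| = 3.1 − 0.756 = 2.34 V.
Since V_SD = 8.23 V ≥ V_ov = 2.34 V, the device is in saturation.
I_D = ½ k_p V_ov² = 0.5 × 0.336 × 2.34² = 0.923 mA.

Saturation; I_D = 0.923 mA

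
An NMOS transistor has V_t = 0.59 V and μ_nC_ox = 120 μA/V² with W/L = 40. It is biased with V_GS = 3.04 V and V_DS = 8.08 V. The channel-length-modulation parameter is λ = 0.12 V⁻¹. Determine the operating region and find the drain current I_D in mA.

Saturation; I_D = 28.4 mA

k_n = μ_nC_ox · (W/L) = 4.8 mA/V².
V_ov = V_GS − V_t = 3.04 − 0.59 = 2.45 V.
Since V_DS = 8.08 V ≥ V_ov = 2.45 V, the device is in saturation.
I_D = ½ k_n V_ov² (1 + λ V_DS) = 0.5 × 4.8 × 2.45² × (1 + 0.12 × 8.08) = 28.4 mA.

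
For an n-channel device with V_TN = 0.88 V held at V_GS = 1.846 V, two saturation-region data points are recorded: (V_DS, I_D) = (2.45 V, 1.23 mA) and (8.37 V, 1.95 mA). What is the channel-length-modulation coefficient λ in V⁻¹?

λ = 0.130 V⁻¹

With V_GS fixed, I_D ∝ (1 + λ V_DS) in saturation, so I_D2/I_D1 = (1 + λ V_DS2)/(1 + λ V_DS1).
1.95/1.23 = 1.585 = (1 + 8.37 λ)/(1 + 2.45 λ).
Solving: λ (I_D1 V_DS2 − I_D2 V_DS1) = I_D2 − I_D1, so λ = (1.95 − 1.23) / (1.23 × 8.37 − 1.95 × 2.45) = 0.72 / 5.52 = 0.13 V⁻¹.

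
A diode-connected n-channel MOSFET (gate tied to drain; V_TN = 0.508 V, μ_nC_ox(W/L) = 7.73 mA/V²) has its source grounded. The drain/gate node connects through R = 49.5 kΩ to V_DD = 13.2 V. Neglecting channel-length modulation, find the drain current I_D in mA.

I_D = 0.251 mA

With gate tied to drain, V_GS = V_DS ≥ V_GS − V_TN, so the device is in saturation.
KCL at the drain: ½ k_n (V_GS − V_TN)² = (V_DD − V_GS)/R.
Let x = V_GS − 0.508. Then 191 x² + x − 12.69 = 0, giving x = 0.255 V (positive root), so V_GS = 0.763 V.
I_D = (V_DD − V_GS)/R = (13.2 − 0.763) / 49.5 = 0.251 mA.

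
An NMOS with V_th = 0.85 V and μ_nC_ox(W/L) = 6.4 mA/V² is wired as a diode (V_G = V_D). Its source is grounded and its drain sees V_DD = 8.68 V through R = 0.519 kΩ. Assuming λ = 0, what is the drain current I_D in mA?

With gate tied to drain, V_GS = V_DS ≥ V_GS − V_th, so the device is in saturation.
KCL at the drain: ½ k_n (V_GS − V_th)² = (V_DD − V_GS)/R.
Let x = V_GS − 0.85. Then 1.66 x² + x − 7.83 = 0, giving x = 1.89 V (positive root), so V_GS = 2.74 V.
I_D = (V_DD − V_GS)/R = (8.68 − 2.74) / 0.519 = 11.4 mA.

I_D = 11.4 mA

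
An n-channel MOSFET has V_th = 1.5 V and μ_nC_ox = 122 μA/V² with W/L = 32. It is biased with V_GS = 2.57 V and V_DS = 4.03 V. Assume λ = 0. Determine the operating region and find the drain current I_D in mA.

k_n = μ_nC_ox · (W/L) = 3.904 mA/V².
V_ov = V_GS − V_th = 2.57 − 1.5 = 1.07 V.
Since V_DS = 4.03 V ≥ V_ov = 1.07 V, the device is in saturation.
I_D = ½ k_n V_ov² = 0.5 × 3.904 × 1.07² = 2.23 mA.

Saturation; I_D = 2.23 mA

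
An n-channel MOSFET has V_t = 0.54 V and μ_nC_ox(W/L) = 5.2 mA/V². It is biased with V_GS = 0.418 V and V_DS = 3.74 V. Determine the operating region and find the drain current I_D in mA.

V_GS = 0.418 V < V_t = 0.54 V, so the transistor is in cutoff.

Cutoff; I_D = 0 mA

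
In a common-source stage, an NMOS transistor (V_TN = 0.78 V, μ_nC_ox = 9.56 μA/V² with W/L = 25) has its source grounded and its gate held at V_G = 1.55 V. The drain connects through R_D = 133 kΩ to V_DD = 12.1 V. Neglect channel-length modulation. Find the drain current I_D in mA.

I_D = 0.0709 mA

V_GS = V_G = 1.55 V, so V_ov = 1.55 − 0.78 = 0.77 V.
k_n = μ_nC_ox · (W/L) = 0.239 mA/V².
Assume saturation: I_D = ½ k_n V_ov² = 0.5 × 0.239 × 0.77² = 0.0709 mA, giving V_DS = V_DD − I_D R_D = 12.1 − 0.0709 × 133 = 2.68 V.
V_DS = 2.68 V ≥ V_ov = 0.77 V, confirming saturation.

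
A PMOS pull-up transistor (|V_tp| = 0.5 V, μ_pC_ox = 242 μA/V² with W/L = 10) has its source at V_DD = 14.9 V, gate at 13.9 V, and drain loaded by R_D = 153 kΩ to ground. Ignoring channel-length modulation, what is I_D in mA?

V_SG = V_DD − V_G = 14.9 − 13.9 = 1 V, so V_ov = 1 − 0.5 = 0.5 V.
k_p = μ_pC_ox · (W/L) = 2.42 mA/V².
Assume saturation: I_D = ½ k_p V_ov² = 0.5 × 2.42 × 0.5² = 0.302 mA, giving V_SD = V_DD − I_D R_D = 14.9 − 0.302 × 153 = -31.4 V.
But -31.4 V < V_ov = 0.5 V, so the device is actually in triode.
In triode I_D = k_p[V_ov V_SD − ½ V_SD²] and I_D = (V_DD − V_SD)/R_D. Equating: 185 V_SD² − 186.1 V_SD + 14.9 = 0, giving V_SD = 0.0877 V (the root below V_ov).
I_D = (14.9 − 0.0877) / 153 = 0.0968 mA.

I_D = 0.0968 mA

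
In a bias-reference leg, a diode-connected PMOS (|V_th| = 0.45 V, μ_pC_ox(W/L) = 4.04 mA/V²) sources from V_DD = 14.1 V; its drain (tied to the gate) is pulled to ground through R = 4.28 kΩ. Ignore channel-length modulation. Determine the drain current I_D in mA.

I_D = 2.91 mA

With gate tied to drain, V_SG = V_SD ≥ V_SG − |V_th|, so the device is in saturation.
KCL at the drain: ½ k_p (V_SG − |V_th|)² = (V_DD − V_SG)/R.
Let x = V_SG − 0.45. Then 8.65 x² + x − 13.65 = 0, giving x = 1.2 V (positive root), so V_SG = 1.65 V.
I_D = (V_DD − V_SG)/R = (14.1 − 1.65) / 4.28 = 2.91 mA.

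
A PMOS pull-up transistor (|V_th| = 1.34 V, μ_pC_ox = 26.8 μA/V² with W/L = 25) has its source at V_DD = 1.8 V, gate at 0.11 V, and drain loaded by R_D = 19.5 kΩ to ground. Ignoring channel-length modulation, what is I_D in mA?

V_SG = V_DD − V_G = 1.8 − 0.11 = 1.69 V, so V_ov = 1.69 − 1.34 = 0.35 V.
k_p = μ_pC_ox · (W/L) = 0.67 mA/V².
Assume saturation: I_D = ½ k_p V_ov² = 0.5 × 0.67 × 0.35² = 0.041 mA, giving V_SD = V_DD − I_D R_D = 1.8 − 0.041 × 19.5 = 1 V.
V_SD = 1 V ≥ V_ov = 0.35 V, confirming saturation.

I_D = 0.0410 mA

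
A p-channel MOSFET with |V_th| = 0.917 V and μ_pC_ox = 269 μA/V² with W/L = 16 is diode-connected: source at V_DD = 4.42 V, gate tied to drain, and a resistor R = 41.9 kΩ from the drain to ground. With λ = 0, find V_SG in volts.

V_SG = 1.11 V

With gate tied to drain, V_SG = V_SD ≥ V_SG − |V_th|, so the device is in saturation.
k_p = μ_pC_ox · (W/L) = 4.304 mA/V².
KCL at the drain: ½ k_p (V_SG − |V_th|)² = (V_DD − V_SG)/R.
Let x = V_SG − 0.917. Then 90.2 x² + x − 3.503 = 0, giving x = 0.192 V (positive root), so V_SG = 1.11 V.
I_D = (V_DD − V_SG)/R = (4.42 − 1.11) / 41.9 = 0.079 mA.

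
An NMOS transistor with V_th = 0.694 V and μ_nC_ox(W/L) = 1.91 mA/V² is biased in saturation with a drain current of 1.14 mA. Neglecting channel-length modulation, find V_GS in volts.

V_GS = 1.79 V

In saturation I_D = ½ k_n (V_GS − V_th)², so V_GS − V_th = √(2 I_D / k_n) = √(2 × 1.14 / 1.91) = 1.09 V.
V_GS = 0.694 + 1.09 = 1.79 V.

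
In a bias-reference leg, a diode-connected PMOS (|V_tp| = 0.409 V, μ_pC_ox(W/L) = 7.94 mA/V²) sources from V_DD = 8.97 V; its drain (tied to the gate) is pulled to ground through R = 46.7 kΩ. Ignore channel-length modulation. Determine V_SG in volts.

V_SG = 0.621 V

With gate tied to drain, V_SG = V_SD ≥ V_SG − |V_tp|, so the device is in saturation.
KCL at the drain: ½ k_p (V_SG − |V_tp|)² = (V_DD − V_SG)/R.
Let x = V_SG − 0.409. Then 185 x² + x − 8.561 = 0, giving x = 0.212 V (positive root), so V_SG = 0.621 V.
I_D = (V_DD − V_SG)/R = (8.97 − 0.621) / 46.7 = 0.179 mA.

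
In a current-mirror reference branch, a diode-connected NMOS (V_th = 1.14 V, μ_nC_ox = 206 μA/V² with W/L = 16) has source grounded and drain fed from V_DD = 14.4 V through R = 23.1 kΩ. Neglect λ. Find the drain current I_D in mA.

With gate tied to drain, V_GS = V_DS ≥ V_GS − V_th, so the device is in saturation.
k_n = μ_nC_ox · (W/L) = 3.296 mA/V².
KCL at the drain: ½ k_n (V_GS − V_th)² = (V_DD − V_GS)/R.
Let x = V_GS − 1.14. Then 38.1 x² + x − 13.26 = 0, giving x = 0.577 V (positive root), so V_GS = 1.72 V.
I_D = (V_DD − V_GS)/R = (14.4 − 1.72) / 23.1 = 0.549 mA.

I_D = 0.549 mA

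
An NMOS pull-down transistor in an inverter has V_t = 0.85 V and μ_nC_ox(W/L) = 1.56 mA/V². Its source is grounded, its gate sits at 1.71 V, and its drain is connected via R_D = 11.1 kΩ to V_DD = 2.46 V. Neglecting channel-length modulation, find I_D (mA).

I_D = 0.206 mA

V_GS = V_G = 1.71 V, so V_ov = 1.71 − 0.85 = 0.86 V.
Assume saturation: I_D = ½ k_n V_ov² = 0.5 × 1.56 × 0.86² = 0.577 mA, giving V_DS = V_DD − I_D R_D = 2.46 − 0.577 × 11.1 = -3.94 V.
But -3.94 V < V_ov = 0.86 V, so the device is actually in triode.
In triode I_D = k_n[V_ov V_DS − ½ V_DS²] and I_D = (V_DD − V_DS)/R_D. Equating: 8.66 V_DS² − 15.89 V_DS + 2.46 = 0, giving V_DS = 0.171 V (the root below V_ov).
I_D = (2.46 − 0.171) / 11.1 = 0.206 mA.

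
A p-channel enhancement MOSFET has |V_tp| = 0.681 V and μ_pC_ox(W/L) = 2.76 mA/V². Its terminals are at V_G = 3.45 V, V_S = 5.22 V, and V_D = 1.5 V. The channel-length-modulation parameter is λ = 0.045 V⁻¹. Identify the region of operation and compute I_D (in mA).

V_SG = V_S − V_G = 5.22 − 3.45 = 1.77 V; V_SD = V_S − V_D = 5.22 − 1.5 = 3.72 V.
V_ov = V_SG − |V_tp| = 1.77 − 0.681 = 1.09 V.
Since V_SD = 3.72 V ≥ V_ov = 1.09 V, the device is in saturation.
I_D = ½ k_p V_ov² (1 + λ V_SD) = 0.5 × 2.76 × 1.09² × (1 + 0.045 × 3.72) = 1.91 mA.

Saturation; I_D = 1.91 mA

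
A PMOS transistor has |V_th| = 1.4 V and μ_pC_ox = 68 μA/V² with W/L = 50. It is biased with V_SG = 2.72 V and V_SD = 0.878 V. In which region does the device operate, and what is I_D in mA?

k_p = μ_pC_ox · (W/L) = 3.4 mA/V².
V_ov = V_SG − |V_th| = 2.72 − 1.4 = 1.32 V.
Since V_SD = 0.878 V < V_ov = 1.32 V, the device is in the triode region.
I_D = k_p [V_ov · V_SD − ½ V_SD²] = 3.4 × [1.32 × 0.878 − 0.5 × 0.878²] = 2.63 mA.

Triode; I_D = 2.63 mA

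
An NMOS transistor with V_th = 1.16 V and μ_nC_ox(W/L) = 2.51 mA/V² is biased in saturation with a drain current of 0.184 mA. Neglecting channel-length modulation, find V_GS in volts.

V_GS = 1.54 V

In saturation I_D = ½ k_n (V_GS − V_th)², so V_GS − V_th = √(2 I_D / k_n) = √(2 × 0.184 / 2.51) = 0.383 V.
V_GS = 1.16 + 0.383 = 1.54 V.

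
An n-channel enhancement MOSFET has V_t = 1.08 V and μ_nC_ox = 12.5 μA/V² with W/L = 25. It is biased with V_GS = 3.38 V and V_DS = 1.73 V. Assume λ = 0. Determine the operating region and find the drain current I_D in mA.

k_n = μ_nC_ox · (W/L) = 0.3125 mA/V².
V_ov = V_GS − V_t = 3.38 − 1.08 = 2.3 V.
Since V_DS = 1.73 V < V_ov = 2.3 V, the device is in the triode region.
I_D = k_n [V_ov · V_DS − ½ V_DS²] = 0.3125 × [2.3 × 1.73 − 0.5 × 1.73²] = 0.776 mA.

Triode; I_D = 0.776 mA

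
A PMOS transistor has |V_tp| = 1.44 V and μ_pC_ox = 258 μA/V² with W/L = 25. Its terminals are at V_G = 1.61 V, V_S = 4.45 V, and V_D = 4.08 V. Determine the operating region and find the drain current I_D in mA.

V_SG = V_S − V_G = 4.45 − 1.61 = 2.84 V; V_SD = V_S − V_D = 4.45 − 4.08 = 0.37 V.
k_p = μ_pC_ox · (W/L) = 6.45 mA/V².
V_ov = V_SG − |V_tp| = 2.84 − 1.44 = 1.4 V.
Since V_SD = 0.37 V < V_ov = 1.4 V, the device is in the triode region.
I_D = k_p [V_ov · V_SD − ½ V_SD²] = 6.45 × [1.4 × 0.37 − 0.5 × 0.37²] = 2.9 mA.

Triode; I_D = 2.90 mA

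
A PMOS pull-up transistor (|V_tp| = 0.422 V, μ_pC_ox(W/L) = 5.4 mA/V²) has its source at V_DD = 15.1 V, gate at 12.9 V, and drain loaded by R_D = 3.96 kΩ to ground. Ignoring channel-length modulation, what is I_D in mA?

V_SG = V_DD − V_G = 15.1 − 12.9 = 2.2 V, so V_ov = 2.2 − 0.422 = 1.78 V.
Assume saturation: I_D = ½ k_p V_ov² = 0.5 × 5.4 × 1.78² = 8.54 mA, giving V_SD = V_DD − I_D R_D = 15.1 − 8.54 × 3.96 = -18.7 V.
But -18.7 V < V_ov = 1.78 V, so the device is actually in triode.
In triode I_D = k_p[V_ov V_SD − ½ V_SD²] and I_D = (V_DD − V_SD)/R_D. Equating: 10.7 V_SD² − 39.02 V_SD + 15.1 = 0, giving V_SD = 0.44 V (the root below V_ov).
I_D = (15.1 − 0.44) / 3.96 = 3.7 mA.

I_D = 3.70 mA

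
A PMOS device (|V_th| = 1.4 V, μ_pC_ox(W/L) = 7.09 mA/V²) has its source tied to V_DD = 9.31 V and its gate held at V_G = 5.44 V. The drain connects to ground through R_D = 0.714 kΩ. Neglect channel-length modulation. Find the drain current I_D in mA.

I_D = 11.9 mA

V_SG = V_DD − V_G = 9.31 − 5.44 = 3.87 V, so V_ov = 3.87 − 1.4 = 2.47 V.
Assume saturation: I_D = ½ k_p V_ov² = 0.5 × 7.09 × 2.47² = 21.6 mA, giving V_SD = V_DD − I_D R_D = 9.31 − 21.6 × 0.714 = -6.13 V.
But -6.13 V < V_ov = 2.47 V, so the device is actually in triode.
In triode I_D = k_p[V_ov V_SD − ½ V_SD²] and I_D = (V_DD − V_SD)/R_D. Equating: 2.53 V_SD² − 13.5 V_SD + 9.31 = 0, giving V_SD = 0.813 V (the root below V_ov).
I_D = (9.31 − 0.813) / 0.714 = 11.9 mA.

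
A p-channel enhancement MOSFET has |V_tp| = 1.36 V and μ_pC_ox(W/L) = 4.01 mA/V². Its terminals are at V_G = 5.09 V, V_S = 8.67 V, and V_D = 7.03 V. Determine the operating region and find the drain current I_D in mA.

V_SG = V_S − V_G = 8.67 − 5.09 = 3.58 V; V_SD = V_S − V_D = 8.67 − 7.03 = 1.64 V.
V_ov = V_SG − |V_tp| = 3.58 − 1.36 = 2.22 V.
Since V_SD = 1.64 V < V_ov = 2.22 V, the device is in the triode region.
I_D = k_p [V_ov · V_SD − ½ V_SD²] = 4.01 × [2.22 × 1.64 − 0.5 × 1.64²] = 9.21 mA.

Triode; I_D = 9.21 mA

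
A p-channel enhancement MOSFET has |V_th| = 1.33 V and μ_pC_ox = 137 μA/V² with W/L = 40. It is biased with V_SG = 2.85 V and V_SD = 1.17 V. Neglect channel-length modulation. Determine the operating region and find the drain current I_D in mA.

k_p = μ_pC_ox · (W/L) = 5.48 mA/V².
V_ov = V_SG − |V_th| = 2.85 − 1.33 = 1.52 V.
Since V_SD = 1.17 V < V_ov = 1.52 V, the device is in the triode region.
I_D = k_p [V_ov · V_SD − ½ V_SD²] = 5.48 × [1.52 × 1.17 − 0.5 × 1.17²] = 5.99 mA.

Triode; I_D = 5.99 mA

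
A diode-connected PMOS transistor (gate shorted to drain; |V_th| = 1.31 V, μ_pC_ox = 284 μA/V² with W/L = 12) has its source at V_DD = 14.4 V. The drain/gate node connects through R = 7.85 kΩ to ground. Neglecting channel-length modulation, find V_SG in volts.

V_SG = 2.26 V

With gate tied to drain, V_SG = V_SD ≥ V_SG − |V_th|, so the device is in saturation.
k_p = μ_pC_ox · (W/L) = 3.408 mA/V².
KCL at the drain: ½ k_p (V_SG − |V_th|)² = (V_DD − V_SG)/R.
Let x = V_SG − 1.31. Then 13.4 x² + x − 13.09 = 0, giving x = 0.953 V (positive root), so V_SG = 2.26 V.
I_D = (V_DD − V_SG)/R = (14.4 − 2.26) / 7.85 = 1.55 mA.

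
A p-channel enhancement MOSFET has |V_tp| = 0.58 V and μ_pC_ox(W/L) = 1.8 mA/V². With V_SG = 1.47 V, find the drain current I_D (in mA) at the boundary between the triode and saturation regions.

At the boundary V_SD = V_ov = V_SG − |V_tp| = 1.47 − 0.58 = 0.89 V.
I_D = ½ k_p V_ov² = 0.5 × 1.8 × 0.89² = 0.713 mA.

I_D = 0.713 mA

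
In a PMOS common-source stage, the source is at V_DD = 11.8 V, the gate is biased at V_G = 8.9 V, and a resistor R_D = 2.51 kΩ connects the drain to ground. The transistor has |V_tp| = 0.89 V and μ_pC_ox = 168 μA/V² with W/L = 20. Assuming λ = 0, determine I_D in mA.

V_SG = V_DD − V_G = 11.8 − 8.9 = 2.9 V, so V_ov = 2.9 − 0.89 = 2.01 V.
k_p = μ_pC_ox · (W/L) = 3.36 mA/V².
Assume saturation: I_D = ½ k_p V_ov² = 0.5 × 3.36 × 2.01² = 6.79 mA, giving V_SD = V_DD − I_D R_D = 11.8 − 6.79 × 2.51 = -5.24 V.
But -5.24 V < V_ov = 2.01 V, so the device is actually in triode.
In triode I_D = k_p[V_ov V_SD − ½ V_SD²] and I_D = (V_DD − V_SD)/R_D. Equating: 4.22 V_SD² − 17.95 V_SD + 11.8 = 0, giving V_SD = 0.812 V (the root below V_ov).
I_D = (11.8 − 0.812) / 2.51 = 4.38 mA.

I_D = 4.38 mA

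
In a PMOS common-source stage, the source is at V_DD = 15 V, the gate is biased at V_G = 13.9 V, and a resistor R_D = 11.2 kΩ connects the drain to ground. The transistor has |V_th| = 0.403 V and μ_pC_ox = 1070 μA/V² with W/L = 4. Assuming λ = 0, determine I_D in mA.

I_D = 1.04 mA

V_SG = V_DD − V_G = 15 − 13.9 = 1.1 V, so V_ov = 1.1 − 0.403 = 0.697 V.
k_p = μ_pC_ox · (W/L) = 4.28 mA/V².
Assume saturation: I_D = ½ k_p V_ov² = 0.5 × 4.28 × 0.697² = 1.04 mA, giving V_SD = V_DD − I_D R_D = 15 − 1.04 × 11.2 = 3.36 V.
V_SD = 3.36 V ≥ V_ov = 0.697 V, confirming saturation.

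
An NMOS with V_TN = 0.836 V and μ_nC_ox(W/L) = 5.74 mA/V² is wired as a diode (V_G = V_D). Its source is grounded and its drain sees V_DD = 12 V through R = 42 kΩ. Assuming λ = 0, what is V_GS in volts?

V_GS = 1.14 V

With gate tied to drain, V_GS = V_DS ≥ V_GS − V_TN, so the device is in saturation.
KCL at the drain: ½ k_n (V_GS − V_TN)² = (V_DD − V_GS)/R.
Let x = V_GS − 0.836. Then 121 x² + x − 11.16 = 0, giving x = 0.3 V (positive root), so V_GS = 1.14 V.
I_D = (V_DD − V_GS)/R = (12 − 1.14) / 42 = 0.259 mA.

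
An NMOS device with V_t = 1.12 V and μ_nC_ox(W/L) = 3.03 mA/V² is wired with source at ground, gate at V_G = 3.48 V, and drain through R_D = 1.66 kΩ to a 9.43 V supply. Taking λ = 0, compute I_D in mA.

V_GS = V_G = 3.48 V, so V_ov = 3.48 − 1.12 = 2.36 V.
Assume saturation: I_D = ½ k_n V_ov² = 0.5 × 3.03 × 2.36² = 8.44 mA, giving V_DS = V_DD − I_D R_D = 9.43 − 8.44 × 1.66 = -4.58 V.
But -4.58 V < V_ov = 2.36 V, so the device is actually in triode.
In triode I_D = k_n[V_ov V_DS − ½ V_DS²] and I_D = (V_DD − V_DS)/R_D. Equating: 2.51 V_DS² − 12.87 V_DS + 9.43 = 0, giving V_DS = 0.886 V (the root below V_ov).
I_D = (9.43 − 0.886) / 1.66 = 5.15 mA.

I_D = 5.15 mA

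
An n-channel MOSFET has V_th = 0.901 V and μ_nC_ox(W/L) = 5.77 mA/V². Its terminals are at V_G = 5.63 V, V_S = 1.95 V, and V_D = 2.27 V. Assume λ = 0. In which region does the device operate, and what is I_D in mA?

Triode; I_D = 4.84 mA

V_GS = V_G − V_S = 5.63 − 1.95 = 3.68 V; V_DS = V_D − V_S = 2.27 − 1.95 = 0.32 V.
V_ov = V_GS − V_th = 3.68 − 0.901 = 2.78 V.
Since V_DS = 0.32 V < V_ov = 2.78 V, the device is in the triode region.
I_D = k_n [V_ov · V_DS − ½ V_DS²] = 5.77 × [2.78 × 0.32 − 0.5 × 0.32²] = 4.84 mA.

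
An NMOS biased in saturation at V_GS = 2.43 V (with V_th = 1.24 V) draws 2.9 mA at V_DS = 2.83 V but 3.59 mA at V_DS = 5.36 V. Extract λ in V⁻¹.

λ = 0.128 V⁻¹

With V_GS fixed, I_D ∝ (1 + λ V_DS) in saturation, so I_D2/I_D1 = (1 + λ V_DS2)/(1 + λ V_DS1).
3.59/2.9 = 1.238 = (1 + 5.36 λ)/(1 + 2.83 λ).
Solving: λ (I_D1 V_DS2 − I_D2 V_DS1) = I_D2 − I_D1, so λ = (3.59 − 2.9) / (2.9 × 5.36 − 3.59 × 2.83) = 0.69 / 5.38 = 0.128 V⁻¹.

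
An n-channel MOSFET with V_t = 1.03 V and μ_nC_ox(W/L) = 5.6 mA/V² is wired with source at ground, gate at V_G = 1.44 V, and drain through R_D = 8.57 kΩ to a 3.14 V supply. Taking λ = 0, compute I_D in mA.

I_D = 0.343 mA

V_GS = V_G = 1.44 V, so V_ov = 1.44 − 1.03 = 0.41 V.
Assume saturation: I_D = ½ k_n V_ov² = 0.5 × 5.6 × 0.41² = 0.471 mA, giving V_DS = V_DD − I_D R_D = 3.14 − 0.471 × 8.57 = -0.894 V.
But -0.894 V < V_ov = 0.41 V, so the device is actually in triode.
In triode I_D = k_n[V_ov V_DS − ½ V_DS²] and I_D = (V_DD − V_DS)/R_D. Equating: 24 V_DS² − 20.68 V_DS + 3.14 = 0, giving V_DS = 0.197 V (the root below V_ov).
I_D = (3.14 − 0.197) / 8.57 = 0.343 mA.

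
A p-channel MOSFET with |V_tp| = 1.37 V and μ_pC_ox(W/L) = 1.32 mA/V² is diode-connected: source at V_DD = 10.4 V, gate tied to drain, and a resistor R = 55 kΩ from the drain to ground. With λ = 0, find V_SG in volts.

With gate tied to drain, V_SG = V_SD ≥ V_SG − |V_tp|, so the device is in saturation.
KCL at the drain: ½ k_p (V_SG − |V_tp|)² = (V_DD − V_SG)/R.
Let x = V_SG − 1.37. Then 36.3 x² + x − 9.03 = 0, giving x = 0.485 V (positive root), so V_SG = 1.86 V.
I_D = (V_DD − V_SG)/R = (10.4 − 1.86) / 55 = 0.155 mA.

V_SG = 1.86 V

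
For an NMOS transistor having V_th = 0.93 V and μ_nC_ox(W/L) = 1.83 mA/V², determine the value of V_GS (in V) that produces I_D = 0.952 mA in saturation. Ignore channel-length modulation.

V_GS = 1.95 V

In saturation I_D = ½ k_n (V_GS − V_th)², so V_GS − V_th = √(2 I_D / k_n) = √(2 × 0.952 / 1.83) = 1.02 V.
V_GS = 0.93 + 1.02 = 1.95 V.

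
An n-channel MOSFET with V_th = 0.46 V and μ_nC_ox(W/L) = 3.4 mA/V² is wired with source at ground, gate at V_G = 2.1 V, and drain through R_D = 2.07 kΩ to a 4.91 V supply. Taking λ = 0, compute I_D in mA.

V_GS = V_G = 2.1 V, so V_ov = 2.1 − 0.46 = 1.64 V.
Assume saturation: I_D = ½ k_n V_ov² = 0.5 × 3.4 × 1.64² = 4.57 mA, giving V_DS = V_DD − I_D R_D = 4.91 − 4.57 × 2.07 = -4.55 V.
But -4.55 V < V_ov = 1.64 V, so the device is actually in triode.
In triode I_D = k_n[V_ov V_DS − ½ V_DS²] and I_D = (V_DD − V_DS)/R_D. Equating: 3.52 V_DS² − 12.54 V_DS + 4.91 = 0, giving V_DS = 0.448 V (the root below V_ov).
I_D = (4.91 − 0.448) / 2.07 = 2.16 mA.

I_D = 2.16 mA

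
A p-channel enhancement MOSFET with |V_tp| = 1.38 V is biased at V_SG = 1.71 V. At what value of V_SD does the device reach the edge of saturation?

The boundary between triode and saturation is V_SD = V_SG − |V_tp| = V_ov.
V_ov = 1.71 − 1.38 = 0.33 V.

V_SD,sat = 0.330 V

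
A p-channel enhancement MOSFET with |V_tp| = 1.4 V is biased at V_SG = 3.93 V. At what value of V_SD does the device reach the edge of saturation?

The boundary between triode and saturation is V_SD = V_SG − |V_tp| = V_ov.
V_ov = 3.93 − 1.4 = 2.53 V.

V_SD,sat = 2.53 V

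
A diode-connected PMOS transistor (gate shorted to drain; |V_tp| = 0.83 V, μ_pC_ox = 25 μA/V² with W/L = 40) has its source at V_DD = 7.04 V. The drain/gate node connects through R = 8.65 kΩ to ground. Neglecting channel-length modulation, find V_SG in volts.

V_SG = 1.92 V

With gate tied to drain, V_SG = V_SD ≥ V_SG − |V_tp|, so the device is in saturation.
k_p = μ_pC_ox · (W/L) = 1 mA/V².
KCL at the drain: ½ k_p (V_SG − |V_tp|)² = (V_DD − V_SG)/R.
Let x = V_SG − 0.83. Then 4.33 x² + x − 6.21 = 0, giving x = 1.09 V (positive root), so V_SG = 1.92 V.
I_D = (V_DD − V_SG)/R = (7.04 − 1.92) / 8.65 = 0.592 mA.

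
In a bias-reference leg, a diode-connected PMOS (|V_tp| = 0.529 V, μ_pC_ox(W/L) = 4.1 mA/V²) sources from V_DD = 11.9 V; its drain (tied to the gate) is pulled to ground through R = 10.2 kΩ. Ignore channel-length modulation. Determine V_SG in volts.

V_SG = 1.24 V

With gate tied to drain, V_SG = V_SD ≥ V_SG − |V_tp|, so the device is in saturation.
KCL at the drain: ½ k_p (V_SG − |V_tp|)² = (V_DD − V_SG)/R.
Let x = V_SG − 0.529. Then 20.9 x² + x − 11.37 = 0, giving x = 0.714 V (positive root), so V_SG = 1.24 V.
I_D = (V_DD − V_SG)/R = (11.9 − 1.24) / 10.2 = 1.04 mA.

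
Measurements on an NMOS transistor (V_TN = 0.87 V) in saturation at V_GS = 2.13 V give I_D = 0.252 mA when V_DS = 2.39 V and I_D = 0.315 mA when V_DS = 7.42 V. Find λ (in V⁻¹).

With V_GS fixed, I_D ∝ (1 + λ V_DS) in saturation, so I_D2/I_D1 = (1 + λ V_DS2)/(1 + λ V_DS1).
0.315/0.252 = 1.25 = (1 + 7.42 λ)/(1 + 2.39 λ).
Solving: λ (I_D1 V_DS2 − I_D2 V_DS1) = I_D2 − I_D1, so λ = (0.315 − 0.252) / (0.252 × 7.42 − 0.315 × 2.39) = 0.063 / 1.12 = 0.0564 V⁻¹.

λ = 0.0564 V⁻¹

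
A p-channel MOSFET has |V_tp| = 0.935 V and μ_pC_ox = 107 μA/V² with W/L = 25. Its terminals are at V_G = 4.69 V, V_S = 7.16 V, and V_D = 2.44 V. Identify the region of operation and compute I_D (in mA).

Saturation; I_D = 3.15 mA

V_SG = V_S − V_G = 7.16 − 4.69 = 2.47 V; V_SD = V_S − V_D = 7.16 − 2.44 = 4.72 V.
k_p = μ_pC_ox · (W/L) = 2.675 mA/V².
V_ov = V_SG − |V_tp| = 2.47 − 0.935 = 1.53 V.
Since V_SD = 4.72 V ≥ V_ov = 1.53 V, the device is in saturation.
I_D = ½ k_p V_ov² = 0.5 × 2.675 × 1.53² = 3.15 mA.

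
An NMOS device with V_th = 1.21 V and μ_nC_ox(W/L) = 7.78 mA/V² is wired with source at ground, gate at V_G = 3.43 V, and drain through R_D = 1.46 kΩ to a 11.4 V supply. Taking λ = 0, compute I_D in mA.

V_GS = V_G = 3.43 V, so V_ov = 3.43 − 1.21 = 2.22 V.
Assume saturation: I_D = ½ k_n V_ov² = 0.5 × 7.78 × 2.22² = 19.2 mA, giving V_DS = V_DD − I_D R_D = 11.4 − 19.2 × 1.46 = -16.6 V.
But -16.6 V < V_ov = 2.22 V, so the device is actually in triode.
In triode I_D = k_n[V_ov V_DS − ½ V_DS²] and I_D = (V_DD − V_DS)/R_D. Equating: 5.68 V_DS² − 26.22 V_DS + 11.4 = 0, giving V_DS = 0.486 V (the root below V_ov).
I_D = (11.4 − 0.486) / 1.46 = 7.48 mA.

I_D = 7.48 mA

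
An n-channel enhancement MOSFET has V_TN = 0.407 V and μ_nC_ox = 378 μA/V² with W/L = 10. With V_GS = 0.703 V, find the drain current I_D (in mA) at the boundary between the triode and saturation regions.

I_D = 0.166 mA

At the boundary V_DS = V_ov = V_GS − V_TN = 0.703 − 0.407 = 0.296 V.
k_n = μ_nC_ox · (W/L) = 3.78 mA/V².
I_D = ½ k_n V_ov² = 0.5 × 3.78 × 0.296² = 0.166 mA.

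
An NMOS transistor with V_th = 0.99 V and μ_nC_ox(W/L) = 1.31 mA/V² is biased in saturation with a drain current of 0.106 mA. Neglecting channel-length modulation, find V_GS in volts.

In saturation I_D = ½ k_n (V_GS − V_th)², so V_GS − V_th = √(2 I_D / k_n) = √(2 × 0.106 / 1.31) = 0.402 V.
V_GS = 0.99 + 0.402 = 1.39 V.

V_GS = 1.39 V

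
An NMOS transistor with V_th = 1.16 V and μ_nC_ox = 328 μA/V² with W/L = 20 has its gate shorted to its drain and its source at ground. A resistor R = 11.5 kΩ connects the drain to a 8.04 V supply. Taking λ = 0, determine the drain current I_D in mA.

With gate tied to drain, V_GS = V_DS ≥ V_GS − V_th, so the device is in saturation.
k_n = μ_nC_ox · (W/L) = 6.56 mA/V².
KCL at the drain: ½ k_n (V_GS − V_th)² = (V_DD − V_GS)/R.
Let x = V_GS − 1.16. Then 37.7 x² + x − 6.88 = 0, giving x = 0.414 V (positive root), so V_GS = 1.57 V.
I_D = (V_DD − V_GS)/R = (8.04 − 1.57) / 11.5 = 0.562 mA.

I_D = 0.562 mA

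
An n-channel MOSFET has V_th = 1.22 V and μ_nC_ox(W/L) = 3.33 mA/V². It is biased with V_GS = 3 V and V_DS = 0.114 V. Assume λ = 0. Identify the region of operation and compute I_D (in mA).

Triode; I_D = 0.654 mA

V_ov = V_GS − V_th = 3 − 1.22 = 1.78 V.
Since V_DS = 0.114 V < V_ov = 1.78 V, the device is in the triode region.
I_D = k_n [V_ov · V_DS − ½ V_DS²] = 3.33 × [1.78 × 0.114 − 0.5 × 0.114²] = 0.654 mA.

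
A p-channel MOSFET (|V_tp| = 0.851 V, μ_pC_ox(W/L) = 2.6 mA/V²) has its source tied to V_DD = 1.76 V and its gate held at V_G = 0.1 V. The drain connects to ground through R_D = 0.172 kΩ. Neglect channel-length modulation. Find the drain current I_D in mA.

V_SG = V_DD − V_G = 1.76 − 0.1 = 1.66 V, so V_ov = 1.66 − 0.851 = 0.809 V.
Assume saturation: I_D = ½ k_p V_ov² = 0.5 × 2.6 × 0.809² = 0.851 mA, giving V_SD = V_DD − I_D R_D = 1.76 − 0.851 × 0.172 = 1.61 V.
V_SD = 1.61 V ≥ V_ov = 0.809 V, confirming saturation.

I_D = 0.851 mA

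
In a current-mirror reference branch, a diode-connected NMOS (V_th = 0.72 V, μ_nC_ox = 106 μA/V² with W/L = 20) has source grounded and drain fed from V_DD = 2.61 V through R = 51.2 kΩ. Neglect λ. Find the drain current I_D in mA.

I_D = 0.0334 mA

With gate tied to drain, V_GS = V_DS ≥ V_GS − V_th, so the device is in saturation.
k_n = μ_nC_ox · (W/L) = 2.12 mA/V².
KCL at the drain: ½ k_n (V_GS − V_th)² = (V_DD − V_GS)/R.
Let x = V_GS − 0.72. Then 54.3 x² + x − 1.89 = 0, giving x = 0.178 V (positive root), so V_GS = 0.898 V.
I_D = (V_DD − V_GS)/R = (2.61 − 0.898) / 51.2 = 0.0334 mA.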